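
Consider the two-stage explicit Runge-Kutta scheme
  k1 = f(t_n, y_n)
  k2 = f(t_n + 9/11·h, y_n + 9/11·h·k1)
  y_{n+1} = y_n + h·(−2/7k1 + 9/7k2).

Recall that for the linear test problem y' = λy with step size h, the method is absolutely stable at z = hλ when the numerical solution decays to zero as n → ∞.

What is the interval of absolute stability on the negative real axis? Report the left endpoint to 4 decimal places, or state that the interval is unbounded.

Set f=λy, z=hλ:
  k1=λy_n ⇒ h·k1=z·y_n;  k2=λ(1+9/11z)y_n ⇒ h·k2=z(1+9/11z)y_n
  y_{n+1}/y_n = 1 − 2/7z + 9/7z(1+9/11z) = 1 + z + 81/77z²
  R(z) = 1 + z + 81/77z².

Solve |R(x)|<1 on ℝ⁻.
x=-1.36: |R|=1.5857
R=1: x+81/77x²=0 ⇒ x=−77/81=-0.9506; min R=1−1/(4·81/77)=0.7623>−1
Confirm numerically:
  x=-0.783: |R|=0.86194 <1
  x=-0.450: |R|=0.76302 <1
  x=-0.399: |R|=0.76847 <1
  x=-1.532: |R|=1.93695 >1
  x=-1.529: |R|=1.93029 >1
Interval (-0.9506, 0).

(-0.9506, 0).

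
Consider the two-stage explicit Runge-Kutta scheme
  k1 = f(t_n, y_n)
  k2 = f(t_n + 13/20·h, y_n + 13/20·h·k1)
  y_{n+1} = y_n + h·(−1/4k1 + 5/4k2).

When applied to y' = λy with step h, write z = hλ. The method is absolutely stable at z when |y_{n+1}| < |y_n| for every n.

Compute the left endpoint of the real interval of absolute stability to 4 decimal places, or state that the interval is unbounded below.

Test eqn y'=λy, z=hλ:
  k1=λy_n ⇒ h·k1=z·y_n;  k2=λ(1+13/20z)y_n ⇒ h·k2=z(1+13/20z)y_n
  y_{n+1}/y_n = 1 − 1/4z + 5/4z(1+13/20z) = 1 + z + 13/16z²
  R(z) = 1 + z + 13/16z².

Boundary: |R(x)|=1, x<0.
x=-0.8: |R|=0.7200
R=1: x+13/16x²=0 ⇒ x=−16/13=-1.2308; min R=1−1/(4·13/16)=0.6923>−1
Confirm numerically:
  x=-1.094: |R|=0.87843 <1
  x=-0.986: |R|=0.80391 <1
  x=-0.600: |R|=0.69250 <1
  x=-0.546: |R|=0.69622 <1
  x=-1.820: |R|=1.87133 >1
  x=-1.741: |R|=1.72175 >1
Interval (-1.2308, 0).

z* = -1.2308.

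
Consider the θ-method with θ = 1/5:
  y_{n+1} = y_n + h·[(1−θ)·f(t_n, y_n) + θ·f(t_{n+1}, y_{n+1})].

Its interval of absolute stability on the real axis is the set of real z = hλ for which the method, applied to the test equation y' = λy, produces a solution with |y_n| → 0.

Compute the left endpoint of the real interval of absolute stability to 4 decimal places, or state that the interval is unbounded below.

Test eqn y'=λy, z=hλ:
  y_{n+1} = y_n + z·[4/5·y_n + 1/5·y_{n+1}] ⇒ (1 − 1/5z)y_{n+1} = (1 + 4/5z)y_n
  ⇒ R(z) = (1 + 4/5z)/(1 − 1/5z).

Solve |R(x)|<1 on ℝ⁻.
x=-1.17: |R|=0.0519
R=−1: 1+4/5x = −1+1/5x ⇒ -3/5x=2 ⇒ x=2/(-3/5)=-3.3333
Confirm numerically:
  x=-3.101: |R|=0.91396 <1
  x=-2.925: |R|=0.84543 <1
  x=-1.709: |R|=0.27366 <1
  x=-3.619: |R|=1.09943 >1
  x=-3.493: |R|=1.05640 >1
  x=-3.474: |R|=1.04980 >1
So |R|<1 on (-3.3333, 0).

left endpoint -3.3333.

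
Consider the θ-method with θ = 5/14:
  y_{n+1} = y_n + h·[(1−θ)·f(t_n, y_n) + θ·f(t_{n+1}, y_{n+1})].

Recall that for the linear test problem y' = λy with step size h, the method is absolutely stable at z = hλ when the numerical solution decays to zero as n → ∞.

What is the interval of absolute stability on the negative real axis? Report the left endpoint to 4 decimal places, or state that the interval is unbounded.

Test eqn y'=λy, z=hλ:
  y_{n+1} = y_n + z·[9/14·y_n + 5/14·y_{n+1}] ⇒ (1 − 5/14z)y_{n+1} = (1 + 9/14z)y_n
  so R(z) = (1 + 9/14z)/(1 − 5/14z).

Solve |R(x)|<1 on ℝ⁻.
x=-1.67: |R|=0.0461
R=−1: 1+9/14x = −1+5/14x ⇒ -2/7x=2 ⇒ x=2/(-2/7)=-7.0000
Confirm numerically:
  x=-6.641: |R|=0.96958 <1
  x=-4.528: |R|=0.73013 <1
  x=-4.286: |R|=0.69359 <1
  x=-4.104: |R|=0.66443 <1
  x=-7.290: |R|=1.02299 >1
Stable set (-7.0000, 0).

(-7.0000, 0).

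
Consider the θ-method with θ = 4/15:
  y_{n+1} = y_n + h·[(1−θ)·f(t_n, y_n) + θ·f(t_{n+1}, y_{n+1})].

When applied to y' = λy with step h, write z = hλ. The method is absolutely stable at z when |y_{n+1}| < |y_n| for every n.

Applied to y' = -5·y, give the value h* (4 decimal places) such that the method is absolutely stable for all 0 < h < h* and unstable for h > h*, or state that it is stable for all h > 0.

(-4.2857,0); λ=-5 ⇒ h* = (30/7)/5 = 0.8571.

Test eqn y'=λy, z=hλ:
  y_{n+1} = y_n + z·[11/15·y_n + 4/15·y_{n+1}] ⇒ (1 − 4/15z)y_{n+1} = (1 + 11/15z)y_n
  so R(z) = (1 + 11/15z)/(1 − 4/15z).

Need |R(x)|<1, x<0.
x=-1.17: |R|=0.1082
R=−1: 1+11/15x = −1+4/15x ⇒ -7/15x=2 ⇒ x=2/(-7/15)=-4.2857
Confirm numerically:
  x=-3.553: |R|=0.82442 <1
  x=-2.461: |R|=0.48587 <1
  x=-2.373: |R|=0.45333 <1
  x=-2.122: |R|=0.35516 <1
  x=-4.494: |R|=1.04421 >1
  x=-4.310: |R|=1.00527 >1
So |R|<1 on (-4.2857, 0).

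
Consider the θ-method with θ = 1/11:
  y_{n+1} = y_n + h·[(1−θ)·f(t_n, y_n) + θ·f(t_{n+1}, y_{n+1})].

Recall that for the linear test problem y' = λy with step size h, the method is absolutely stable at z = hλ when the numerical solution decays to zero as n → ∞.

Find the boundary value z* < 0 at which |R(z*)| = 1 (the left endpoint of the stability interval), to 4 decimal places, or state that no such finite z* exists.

Set f=λy, z=hλ:
  y_{n+1} = y_n + z·[10/11·y_n + 1/11·y_{n+1}] ⇒ (1 − 1/11z)y_{n+1} = (1 + 10/11z)y_n
  R(z) = (1 + 10/11z)/(1 − 1/11z).

Need |R(x)|<1, x<0.
x=-0.6: |R|=0.4310
R=−1: 1+10/11x = −1+1/11x ⇒ -9/11x=2 ⇒ x=2/(-9/11)=-2.4444
Confirm numerically:
  x=-2.038: |R|=0.71944 <1
  x=-1.548: |R|=0.35703 <1
  x=-1.434: |R|=0.26862 <1
  x=-1.375: |R|=0.22222 <1
  x=-2.911: |R|=1.30185 >1
  x=-2.850: |R|=1.26354 >1
  x=-2.666: |R|=1.14591 >1
Stable set (-2.4444, 0).

left endpoint -2.4444.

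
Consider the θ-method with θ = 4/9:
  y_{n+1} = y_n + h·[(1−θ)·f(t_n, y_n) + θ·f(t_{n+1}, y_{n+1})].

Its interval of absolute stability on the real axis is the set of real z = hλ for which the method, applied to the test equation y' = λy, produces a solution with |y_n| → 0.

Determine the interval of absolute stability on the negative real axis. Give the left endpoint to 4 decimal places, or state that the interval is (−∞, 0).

On y'=λy, z=hλ:
  y_{n+1} = y_n + z·[5/9·y_n + 4/9·y_{n+1}] ⇒ (1 − 4/9z)y_{n+1} = (1 + 5/9z)y_n
  so R(z) = (1 + 5/9z)/(1 − 4/9z).

Need |R(x)|<1, x<0.
x=-1.09: |R|=0.2657
R=−1: 1+5/9x = −1+4/9x ⇒ -1/9x=2 ⇒ x=2/(-1/9)=-18.0000
Confirm numerically:
  x=-16.171: |R|=0.97518 <1
  x=-12.378: |R|=0.90392 <1
  x=-10.644: |R|=0.85738 <1
  x=-18.555: |R|=1.00667 >1
  x=-18.220: |R|=1.00269 >1
  x=-18.078: |R|=1.00096 >1
So |R|<1 on (-18.0000, 0).

(-18.0000, 0).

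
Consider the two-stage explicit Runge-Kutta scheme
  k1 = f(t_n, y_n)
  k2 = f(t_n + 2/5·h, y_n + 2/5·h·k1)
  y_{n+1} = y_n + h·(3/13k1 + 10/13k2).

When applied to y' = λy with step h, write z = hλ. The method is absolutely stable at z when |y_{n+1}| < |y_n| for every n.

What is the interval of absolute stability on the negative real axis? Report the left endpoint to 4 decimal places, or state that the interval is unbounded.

(-3.2500, 0).

Set f=λy, z=hλ:
  k1=λy_n ⇒ h·k1=z·y_n;  k2=λ(1+2/5z)y_n ⇒ h·k2=z(1+2/5z)y_n
  y_{n+1}/y_n = 1 + 3/13z + 10/13z(1+2/5z) = 1 + z + 4/13z²
  R(z) = 1 + z + 4/13z².

Need |R(x)|<1, x<0.
x=-0.97: |R|=0.3195
R=1: x+4/13x²=0 ⇒ x=−13/4=-3.2500; min R=1−1/(4·4/13)=0.1875>−1
Confirm numerically:
  x=-2.146: |R|=0.27102 <1
  x=-2.023: |R|=0.23624 <1
  x=-1.754: |R|=0.19262 <1
  x=-1.386: |R|=0.20508 <1
  x=-3.643: |R|=1.44052 >1
  x=-3.602: |R|=1.39012 >1
  x=-3.350: |R|=1.10308 >1
Stable set (-3.2500, 0).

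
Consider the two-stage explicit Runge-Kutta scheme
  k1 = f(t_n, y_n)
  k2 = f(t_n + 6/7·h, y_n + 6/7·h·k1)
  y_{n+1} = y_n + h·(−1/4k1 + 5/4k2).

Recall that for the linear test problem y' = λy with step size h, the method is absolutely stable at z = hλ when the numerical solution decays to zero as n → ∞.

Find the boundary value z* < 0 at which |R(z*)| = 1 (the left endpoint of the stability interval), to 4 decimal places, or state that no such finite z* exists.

On y'=λy, z=hλ:
  k1=λy_n ⇒ h·k1=z·y_n;  k2=λ(1+6/7z)y_n ⇒ h·k2=z(1+6/7z)y_n
  y_{n+1}/y_n = 1 − 1/4z + 5/4z(1+6/7z) = 1 + z + 15/14z²
  R(z) = 1 + z + 15/14z².

Need |R(x)|<1, x<0.
x=-0.48: |R|=0.7669
R=1: x+15/14x²=0 ⇒ x=−14/15=-0.9333; min R=1−1/(4·15/14)=0.7667>−1
Confirm numerically:
  x=-0.906: |R|=0.97347 <1
  x=-0.846: |R|=0.92084 <1
  x=-0.623: |R|=0.79285 <1
  x=-0.426: |R|=0.76844 <1
  x=-1.502: |R|=1.91515 >1
  x=-1.149: |R|=1.26550 >1
Stable set (-0.9333, 0).

left endpoint -0.9333.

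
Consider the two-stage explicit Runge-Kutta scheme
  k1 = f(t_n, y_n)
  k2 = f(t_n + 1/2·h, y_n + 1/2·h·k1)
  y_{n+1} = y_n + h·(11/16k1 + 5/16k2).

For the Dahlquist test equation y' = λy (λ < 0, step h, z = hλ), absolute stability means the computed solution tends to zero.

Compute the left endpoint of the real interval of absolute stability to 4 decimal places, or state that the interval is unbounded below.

Set f=λy, z=hλ:
  k1=λy_n ⇒ h·k1=z·y_n;  k2=λ(1+1/2z)y_n ⇒ h·k2=z(1+1/2z)y_n
  y_{n+1}/y_n = 1 + 11/16z + 5/16z(1+1/2z) = 1 + z + 5/32z²
  ⇒ R(z) = 1 + z + 5/32z².

Boundary: |R(x)|=1, x<0.
x=-1.19: |R|=0.0313
R=1: x+5/32x²=0 ⇒ x=−32/5=-6.4000; min R=1−1/(4·5/32)=-0.6000>−1
Confirm numerically:
  x=-6.014: |R|=0.63728 <1
  x=-6.003: |R|=0.62763 <1
  x=-2.808: |R|=0.57599 <1
  x=-6.656: |R|=1.26624 >1
  x=-6.547: |R|=1.15038 >1
Interval (-6.4000, 0).

z* = -6.4000.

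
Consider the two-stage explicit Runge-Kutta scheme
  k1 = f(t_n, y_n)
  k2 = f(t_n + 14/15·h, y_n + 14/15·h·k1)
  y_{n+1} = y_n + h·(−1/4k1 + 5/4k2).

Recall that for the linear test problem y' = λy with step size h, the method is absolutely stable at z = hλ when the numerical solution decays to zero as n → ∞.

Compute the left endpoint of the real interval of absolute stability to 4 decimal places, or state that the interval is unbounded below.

Set f=λy, z=hλ:
  k1=λy_n ⇒ h·k1=z·y_n;  k2=λ(1+14/15z)y_n ⇒ h·k2=z(1+14/15z)y_n
  y_{n+1}/y_n = 1 − 1/4z + 5/4z(1+14/15z) = 1 + z + 7/6z²
  ⇒ R(z) = 1 + z + 7/6z².

Solve |R(x)|<1 on ℝ⁻.
x=-0.82: |R|=0.9645
R=1: x+7/6x²=0 ⇒ x=−6/7=-0.8571; min R=1−1/(4·7/6)=0.7857>−1
Confirm numerically:
  x=-0.717: |R|=0.88277 <1
  x=-0.676: |R|=0.85714 <1
  x=-0.661: |R|=0.84874 <1
  x=-0.501: |R|=0.79183 <1
  x=-1.403: |R|=1.89348 >1
  x=-1.044: |R|=1.22759 >1
  x=-0.999: |R|=1.16533 >1
Interval (-0.8571, 0).

z* = -0.8571.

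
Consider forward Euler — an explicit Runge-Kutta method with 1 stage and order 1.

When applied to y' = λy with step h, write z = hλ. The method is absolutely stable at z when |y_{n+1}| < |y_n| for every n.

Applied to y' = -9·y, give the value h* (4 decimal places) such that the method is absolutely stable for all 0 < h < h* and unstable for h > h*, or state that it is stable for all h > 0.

With y'=λy (z=hλ):
  order 1, 1-stage ⇒ R(z)=1+z
  (e.g. R(-1.59)=-0.59000, |R|=0.59000)

Find x<0 with |R(x)|<1.
x=-1.59: |R|=0.5900
|R(-1.75)|=0.7500 |R(-1.18)|=0.1800 |R(-0.85)|=0.1500
Bisect:
  x_lo=-2.8379 |R|=1.8379  x_hi=-0.1318 |R|=0.8682
  mid=-1.48487 |R|=0.48487 →hi
  mid=-2.16139 |R|=1.16139 →lo
  mid=-1.82313 |R|=0.82313 →hi
  mid=-1.99226 |R|=0.99226 →hi
  mid=-2.07683 |R|=1.07683 →lo
  mid=-2.03454 |R|=1.03454 →lo
  mid=-2.01340 |R|=1.01340 →lo
  ...
  [-2.00002,-1.99986] ⇒ x*=-2.0000
Stable set (-2.0000, 0).

(-2.0000,0); λ=-9 ⇒ h* = 0.2222.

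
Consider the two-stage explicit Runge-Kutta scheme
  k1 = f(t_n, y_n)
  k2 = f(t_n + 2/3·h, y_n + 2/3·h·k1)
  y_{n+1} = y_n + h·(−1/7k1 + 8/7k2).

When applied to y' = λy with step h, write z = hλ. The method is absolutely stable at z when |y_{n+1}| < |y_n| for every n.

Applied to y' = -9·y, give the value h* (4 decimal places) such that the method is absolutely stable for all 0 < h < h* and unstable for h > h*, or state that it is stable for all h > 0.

(-1.3125,0); λ=-9 ⇒ h* = (21/16)/9 = 0.1458.

With y'=λy (z=hλ):
  k1=λy_n ⇒ h·k1=z·y_n;  k2=λ(1+2/3z)y_n ⇒ h·k2=z(1+2/3z)y_n
  y_{n+1}/y_n = 1 − 1/7z + 8/7z(1+2/3z) = 1 + z + 16/21z²
  so R(z) = 1 + z + 16/21z².

Need |R(x)|<1, x<0.
x=-0.75: |R|=0.6786
R=1: x+16/21x²=0 ⇒ x=−21/16=-1.3125; min R=1−1/(4·16/21)=0.6719>−1
Confirm numerically:
  x=-1.242: |R|=0.93329 <1
  x=-1.173: |R|=0.87533 <1
  x=-0.786: |R|=0.68470 <1
  x=-1.831: |R|=1.72333 >1
  x=-1.741: |R|=1.56840 >1
  x=-1.474: |R|=1.18137 >1
Interval (-1.3125, 0).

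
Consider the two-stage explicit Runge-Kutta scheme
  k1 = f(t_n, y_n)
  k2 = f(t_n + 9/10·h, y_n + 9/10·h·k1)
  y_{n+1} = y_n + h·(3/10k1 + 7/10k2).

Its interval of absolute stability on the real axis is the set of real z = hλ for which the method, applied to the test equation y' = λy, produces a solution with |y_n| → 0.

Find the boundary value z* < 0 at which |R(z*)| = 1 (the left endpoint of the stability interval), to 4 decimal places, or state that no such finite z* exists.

z* = -1.5873.

Test eqn y'=λy, z=hλ:
  k1=λy_n ⇒ h·k1=z·y_n;  k2=λ(1+9/10z)y_n ⇒ h·k2=z(1+9/10z)y_n
  y_{n+1}/y_n = 1 + 3/10z + 7/10z(1+9/10z) = 1 + z + 63/100z²
  ⇒ R(z) = 1 + z + 63/100z².

Solve |R(x)|<1 on ℝ⁻.
x=-1.44: |R|=0.8664
R=1: x+63/100x²=0 ⇒ x=−100/63=-1.5873; min R=1−1/(4·63/100)=0.6032>−1
Confirm numerically:
  x=-1.158: |R|=0.68681 <1
  x=-1.002: |R|=0.63052 <1
  x=-0.895: |R|=0.60965 <1
  x=-2.011: |R|=1.53680 >1
  x=-1.667: |R|=1.08370 >1
So |R|<1 on (-1.5873, 0).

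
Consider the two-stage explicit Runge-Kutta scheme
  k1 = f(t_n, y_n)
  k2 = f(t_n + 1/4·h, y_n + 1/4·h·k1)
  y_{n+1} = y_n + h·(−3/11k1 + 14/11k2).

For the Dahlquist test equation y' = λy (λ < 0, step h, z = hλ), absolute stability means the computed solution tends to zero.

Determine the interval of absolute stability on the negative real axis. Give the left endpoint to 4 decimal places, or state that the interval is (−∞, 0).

z∈(-3.1429,0).

Set f=λy, z=hλ:
  k1=λy_n ⇒ h·k1=z·y_n;  k2=λ(1+1/4z)y_n ⇒ h·k2=z(1+1/4z)y_n
  y_{n+1}/y_n = 1 − 3/11z + 14/11z(1+1/4z) = 1 + z + 7/22z²
  R(z) = 1 + z + 7/22z².

Boundary: |R(x)|=1, x<0.
x=-1.44: |R|=0.2198
R=1: x+7/22x²=0 ⇒ x=−22/7=-3.1429; min R=1−1/(4·7/22)=0.2143>−1
Confirm numerically:
  x=-2.760: |R|=0.66378 <1
  x=-2.734: |R|=0.64433 <1
  x=-2.194: |R|=0.33761 <1
  x=-3.530: |R|=1.43483 >1
  x=-3.299: |R|=1.16390 >1
  x=-3.213: |R|=1.07171 >1
So |R|<1 on (-3.1429, 0).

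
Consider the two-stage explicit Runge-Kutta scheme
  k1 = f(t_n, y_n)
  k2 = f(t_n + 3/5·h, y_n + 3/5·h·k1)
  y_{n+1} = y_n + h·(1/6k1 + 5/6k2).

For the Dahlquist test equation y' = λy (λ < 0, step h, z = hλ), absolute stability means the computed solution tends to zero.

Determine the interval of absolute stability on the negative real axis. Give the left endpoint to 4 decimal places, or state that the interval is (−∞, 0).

Set f=λy, z=hλ:
  k1=λy_n ⇒ h·k1=z·y_n;  k2=λ(1+3/5z)y_n ⇒ h·k2=z(1+3/5z)y_n
  y_{n+1}/y_n = 1 + 1/6z + 5/6z(1+3/5z) = 1 + z + 1/2z²
  ⇒ R(z) = 1 + z + 1/2z².

Need |R(x)|<1, x<0.
x=-1.49: |R|=0.6200
R=1: x+1/2x²=0 ⇒ x=−2=-2.0000; min R=1−1/(4·1/2)=0.5000>−1
Confirm numerically:
  x=-1.900: |R|=0.90500 <1
  x=-1.265: |R|=0.53511 <1
  x=-1.020: |R|=0.50020 <1
  x=-0.809: |R|=0.51824 <1
  x=-2.570: |R|=1.73245 >1
  x=-2.340: |R|=1.39780 >1
Stable set (-2.0000, 0).

(-2.0000, 0).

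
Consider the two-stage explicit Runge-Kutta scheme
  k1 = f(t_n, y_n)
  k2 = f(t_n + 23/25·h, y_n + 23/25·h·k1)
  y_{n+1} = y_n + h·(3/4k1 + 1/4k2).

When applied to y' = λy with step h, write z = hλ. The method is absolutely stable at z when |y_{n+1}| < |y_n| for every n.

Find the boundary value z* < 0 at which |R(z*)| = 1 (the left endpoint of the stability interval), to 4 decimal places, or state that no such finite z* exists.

z* = -4.3478.

On y'=λy, z=hλ:
  k1=λy_n ⇒ h·k1=z·y_n;  k2=λ(1+23/25z)y_n ⇒ h·k2=z(1+23/25z)y_n
  y_{n+1}/y_n = 1 + 3/4z + 1/4z(1+23/25z) = 1 + z + 23/100z²
  ⇒ R(z) = 1 + z + 23/100z².

Need |R(x)|<1, x<0.
x=-1.68: |R|=0.0308
R=1: x+23/100x²=0 ⇒ x=−100/23=-4.3478; min R=1−1/(4·23/100)=-0.0870>−1
Confirm numerically:
  x=-2.938: |R|=0.04732 <1
  x=-2.550: |R|=0.05442 <1
  x=-1.924: |R|=0.07259 <1
  x=-4.947: |R|=1.68175 >1
  x=-4.443: |R|=1.09726 >1
So |R|<1 on (-4.3478, 0).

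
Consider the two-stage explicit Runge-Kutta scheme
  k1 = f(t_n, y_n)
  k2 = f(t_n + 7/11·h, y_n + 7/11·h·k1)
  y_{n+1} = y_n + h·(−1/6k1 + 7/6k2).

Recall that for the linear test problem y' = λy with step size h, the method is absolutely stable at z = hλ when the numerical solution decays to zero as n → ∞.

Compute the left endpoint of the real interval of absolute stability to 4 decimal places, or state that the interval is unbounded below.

z* = -1.3469.

With y'=λy (z=hλ):
  k1=λy_n ⇒ h·k1=z·y_n;  k2=λ(1+7/11z)y_n ⇒ h·k2=z(1+7/11z)y_n
  y_{n+1}/y_n = 1 − 1/6z + 7/6z(1+7/11z) = 1 + z + 49/66z²
  R(z) = 1 + z + 49/66z².

Need |R(x)|<1, x<0.
x=-1.47: |R|=1.1343
R=1: x+49/66x²=0 ⇒ x=−66/49=-1.3469; min R=1−1/(4·49/66)=0.6633>−1
Confirm numerically:
  x=-1.120: |R|=0.81130 <1
  x=-1.006: |R|=0.74536 <1
  x=-0.646: |R|=0.66383 <1
  x=-1.670: |R|=1.40055 >1
  x=-1.643: |R|=1.36114 >1
  x=-1.431: |R|=1.08931 >1
Interval (-1.3469, 0).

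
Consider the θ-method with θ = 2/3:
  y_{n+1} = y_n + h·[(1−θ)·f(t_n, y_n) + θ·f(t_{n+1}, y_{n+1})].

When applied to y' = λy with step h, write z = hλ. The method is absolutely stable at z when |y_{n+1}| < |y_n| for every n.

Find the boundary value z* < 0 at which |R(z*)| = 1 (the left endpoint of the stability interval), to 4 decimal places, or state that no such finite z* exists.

(−∞, 0) — no finite endpoint.

Set f=λy, z=hλ:
  y_{n+1} = y_n + z·[1/3·y_n + 2/3·y_{n+1}] ⇒ (1 − 2/3z)y_{n+1} = (1 + 1/3z)y_n
  so R(z) = (1 + 1/3z)/(1 − 2/3z).

Need |R(x)|<1, x<0.
x=-0.8: |R|=0.4783
x=-2: |R|=0.1429
x=-10: |R|=0.3043
x=-100: |R|=0.4778
θ=2/3≥1/2 ⇒ |1+1/3x|<|1−2/3x| ∀x<0 ⇒ unbounded interval.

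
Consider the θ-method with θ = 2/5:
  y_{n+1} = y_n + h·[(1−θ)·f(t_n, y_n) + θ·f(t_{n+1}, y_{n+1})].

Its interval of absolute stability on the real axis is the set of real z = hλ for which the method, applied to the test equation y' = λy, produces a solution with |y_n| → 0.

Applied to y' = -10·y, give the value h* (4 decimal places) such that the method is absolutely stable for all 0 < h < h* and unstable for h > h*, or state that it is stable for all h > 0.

On y'=λy, z=hλ:
  y_{n+1} = y_n + z·[3/5·y_n + 2/5·y_{n+1}] ⇒ (1 − 2/5z)y_{n+1} = (1 + 3/5z)y_n
  Hence R(z) = (1 + 3/5z)/(1 − 2/5z).

Find x<0 with |R(x)|<1.
x=-1.54: |R|=0.0470
R=−1: 1+3/5x = −1+2/5x ⇒ -1/5x=2 ⇒ x=2/(-1/5)=-10.0000
Confirm numerically:
  x=-9.746: |R|=0.98963 <1
  x=-9.031: |R|=0.95798 <1
  x=-7.435: |R|=0.87091 <1
  x=-10.371: |R|=1.01441 >1
  x=-10.170: |R|=1.00671 >1
  x=-10.083: |R|=1.00330 >1
Stable set (-10.0000, 0).

(-10.0000,0); λ=-10 ⇒ h* = (10)/10 = 1.0000.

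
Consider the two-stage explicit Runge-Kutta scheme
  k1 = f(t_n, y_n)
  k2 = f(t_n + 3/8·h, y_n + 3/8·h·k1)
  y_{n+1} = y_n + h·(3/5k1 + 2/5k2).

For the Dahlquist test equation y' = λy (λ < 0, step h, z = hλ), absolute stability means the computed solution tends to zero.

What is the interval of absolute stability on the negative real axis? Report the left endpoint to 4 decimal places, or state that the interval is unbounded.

With y'=λy (z=hλ):
  k1=λy_n ⇒ h·k1=z·y_n;  k2=λ(1+3/8z)y_n ⇒ h·k2=z(1+3/8z)y_n
  y_{n+1}/y_n = 1 + 3/5z + 2/5z(1+3/8z) = 1 + z + 3/20z²
  ⇒ R(z) = 1 + z + 3/20z².

Solve |R(x)|<1 on ℝ⁻.
x=-1.8: |R|=0.3140
R=1: x+3/20x²=0 ⇒ x=−20/3=-6.6667; min R=1−1/(4·3/20)=-0.6667>−1
Confirm numerically:
  x=-6.552: |R|=0.88731 <1
  x=-4.358: |R|=0.50918 <1
  x=-4.098: |R|=0.57896 <1
  x=-3.266: |R|=0.66599 <1
  x=-7.228: |R|=1.60860 >1
  x=-6.874: |R|=1.21378 >1
So |R|<1 on (-6.6667, 0).

z∈(-6.6667,0).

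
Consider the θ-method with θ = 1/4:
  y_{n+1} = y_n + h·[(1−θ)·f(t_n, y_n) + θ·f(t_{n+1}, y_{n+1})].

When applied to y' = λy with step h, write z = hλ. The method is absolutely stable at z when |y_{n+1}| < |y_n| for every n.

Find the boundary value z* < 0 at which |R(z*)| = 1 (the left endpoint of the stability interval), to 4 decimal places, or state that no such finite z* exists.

left endpoint -4.0000.

On y'=λy, z=hλ:
  y_{n+1} = y_n + z·[3/4·y_n + 1/4·y_{n+1}] ⇒ (1 − 1/4z)y_{n+1} = (1 + 3/4z)y_n
  R(z) = (1 + 3/4z)/(1 − 1/4z).

Need |R(x)|<1, x<0.
x=-1.77: |R|=0.2270
R=−1: 1+3/4x = −1+1/4x ⇒ -1/2x=2 ⇒ x=2/(-1/2)=-4.0000
Confirm numerically:
  x=-3.746: |R|=0.93442 <1
  x=-3.630: |R|=0.90301 <1
  x=-2.668: |R|=0.60048 <1
  x=-1.689: |R|=0.18755 <1
  x=-4.337: |R|=1.08084 >1
  x=-4.051: |R|=1.01267 >1
So |R|<1 on (-4.0000, 0).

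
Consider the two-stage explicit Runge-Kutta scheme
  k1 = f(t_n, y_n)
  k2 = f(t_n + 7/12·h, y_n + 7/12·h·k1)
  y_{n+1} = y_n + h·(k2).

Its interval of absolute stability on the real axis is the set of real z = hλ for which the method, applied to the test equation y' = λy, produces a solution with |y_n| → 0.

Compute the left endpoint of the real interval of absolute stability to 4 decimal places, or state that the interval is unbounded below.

With y'=λy (z=hλ):
  k1=λy_n ⇒ h·k1=z·y_n;  k2=λ(1+7/12z)y_n ⇒ h·k2=z(1+7/12z)y_n
  y_{n+1}/y_n = 1 + z(1+7/12z) = 1 + z + 7/12z²
  so R(z) = 1 + z + 7/12z².

Boundary: |R(x)|=1, x<0.
x=-1.64: |R|=0.9289
R=1: x+7/12x²=0 ⇒ x=−12/7=-1.7143; min R=1−1/(4·7/12)=0.5714>−1
Confirm numerically:
  x=-1.174: |R|=0.62999 <1
  x=-0.923: |R|=0.57396 <1
  x=-0.721: |R|=0.58224 <1
  x=-2.177: |R|=1.58761 >1
  x=-2.106: |R|=1.48122 >1
  x=-1.841: |R|=1.13608 >1
Interval (-1.7143, 0).

left endpoint -1.7143.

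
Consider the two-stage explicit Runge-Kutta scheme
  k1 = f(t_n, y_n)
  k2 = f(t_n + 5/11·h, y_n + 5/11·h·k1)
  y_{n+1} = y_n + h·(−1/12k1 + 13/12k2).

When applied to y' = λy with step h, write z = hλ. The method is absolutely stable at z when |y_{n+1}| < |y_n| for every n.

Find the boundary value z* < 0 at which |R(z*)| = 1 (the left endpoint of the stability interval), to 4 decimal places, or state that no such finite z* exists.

z* = -2.0308.

On y'=λy, z=hλ:
  k1=λy_n ⇒ h·k1=z·y_n;  k2=λ(1+5/11z)y_n ⇒ h·k2=z(1+5/11z)y_n
  y_{n+1}/y_n = 1 − 1/12z + 13/12z(1+5/11z) = 1 + z + 65/132z²
  Hence R(z) = 1 + z + 65/132z².

Boundary: |R(x)|=1, x<0.
x=-1.46: |R|=0.5897
R=1: x+65/132x²=0 ⇒ x=−132/65=-2.0308; min R=1−1/(4·65/132)=0.4923>−1
Confirm numerically:
  x=-1.976: |R|=0.94671 <1
  x=-1.651: |R|=0.69125 <1
  x=-1.407: |R|=0.56783 <1
  x=-0.929: |R|=0.49598 <1
  x=-2.580: |R|=1.69777 >1
  x=-2.549: |R|=1.65048 >1
Interval (-2.0308, 0).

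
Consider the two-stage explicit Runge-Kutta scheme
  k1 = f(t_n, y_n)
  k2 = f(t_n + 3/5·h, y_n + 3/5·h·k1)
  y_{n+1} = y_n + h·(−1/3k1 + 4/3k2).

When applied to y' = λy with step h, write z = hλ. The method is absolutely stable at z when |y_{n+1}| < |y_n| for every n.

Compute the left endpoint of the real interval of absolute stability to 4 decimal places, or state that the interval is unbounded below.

Set f=λy, z=hλ:
  k1=λy_n ⇒ h·k1=z·y_n;  k2=λ(1+3/5z)y_n ⇒ h·k2=z(1+3/5z)y_n
  y_{n+1}/y_n = 1 − 1/3z + 4/3z(1+3/5z) = 1 + z + 4/5z²
  R(z) = 1 + z + 4/5z².

Solve |R(x)|<1 on ℝ⁻.
x=-1.15: |R|=0.9080
R=1: x+4/5x²=0 ⇒ x=−5/4=-1.2500; min R=1−1/(4·4/5)=0.6875>−1
Confirm numerically:
  x=-1.150: |R|=0.90800 <1
  x=-1.119: |R|=0.88273 <1
  x=-0.999: |R|=0.79940 <1
  x=-0.970: |R|=0.78272 <1
  x=-1.685: |R|=1.58638 >1
  x=-1.666: |R|=1.55444 >1
Stable set (-1.2500, 0).

left endpoint -1.2500.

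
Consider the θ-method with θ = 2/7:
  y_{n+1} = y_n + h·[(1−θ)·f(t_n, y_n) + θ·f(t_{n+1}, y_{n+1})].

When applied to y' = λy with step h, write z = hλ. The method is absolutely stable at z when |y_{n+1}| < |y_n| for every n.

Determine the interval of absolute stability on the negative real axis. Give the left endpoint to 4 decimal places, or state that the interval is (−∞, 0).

(-4.6667, 0).

Set f=λy, z=hλ:
  y_{n+1} = y_n + z·[5/7·y_n + 2/7·y_{n+1}] ⇒ (1 − 2/7z)y_{n+1} = (1 + 5/7z)y_n
  so R(z) = (1 + 5/7z)/(1 − 2/7z).

Solve |R(x)|<1 on ℝ⁻.
x=-1.28: |R|=0.0628
R=−1: 1+5/7x = −1+2/7x ⇒ -3/7x=2 ⇒ x=2/(-3/7)=-4.6667
Confirm numerically:
  x=-4.617: |R|=0.99082 <1
  x=-4.385: |R|=0.94642 <1
  x=-2.778: |R|=0.54874 <1
  x=-5.245: |R|=1.09920 >1
  x=-4.877: |R|=1.03766 >1
Stable set (-4.6667, 0).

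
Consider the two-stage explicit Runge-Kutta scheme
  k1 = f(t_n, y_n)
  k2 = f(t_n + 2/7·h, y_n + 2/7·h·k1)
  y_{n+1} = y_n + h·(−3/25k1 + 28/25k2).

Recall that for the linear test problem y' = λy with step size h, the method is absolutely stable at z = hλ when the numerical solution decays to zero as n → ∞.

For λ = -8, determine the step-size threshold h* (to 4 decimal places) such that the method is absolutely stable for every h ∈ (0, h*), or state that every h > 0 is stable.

With y'=λy (z=hλ):
  k1=λy_n ⇒ h·k1=z·y_n;  k2=λ(1+2/7z)y_n ⇒ h·k2=z(1+2/7z)y_n
  y_{n+1}/y_n = 1 − 3/25z + 28/25z(1+2/7z) = 1 + z + 8/25z²
  Hence R(z) = 1 + z + 8/25z².

Find x<0 with |R(x)|<1.
x=-0.58: |R|=0.5276
R=1: x+8/25x²=0 ⇒ x=−25/8=-3.1250; min R=1−1/(4·8/25)=0.2188>−1
Confirm numerically:
  x=-2.372: |R|=0.42844 <1
  x=-2.014: |R|=0.28398 <1
  x=-1.810: |R|=0.23835 <1
  x=-3.434: |R|=1.33955 >1
  x=-3.371: |R|=1.26537 >1
Interval (-3.1250, 0).

(-3.1250,0); λ=-8 ⇒ h* = (25/8)/8 = 0.3906.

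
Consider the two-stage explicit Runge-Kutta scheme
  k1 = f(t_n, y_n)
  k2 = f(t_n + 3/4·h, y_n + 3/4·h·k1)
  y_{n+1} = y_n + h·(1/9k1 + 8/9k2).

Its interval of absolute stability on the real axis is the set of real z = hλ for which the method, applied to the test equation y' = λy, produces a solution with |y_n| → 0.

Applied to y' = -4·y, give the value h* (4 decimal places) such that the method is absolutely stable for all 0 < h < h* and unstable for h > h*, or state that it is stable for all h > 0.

(-1.5000,0); λ=-4 ⇒ h* = (3/2)/4 = 0.3750.

Set f=λy, z=hλ:
  k1=λy_n ⇒ h·k1=z·y_n;  k2=λ(1+3/4z)y_n ⇒ h·k2=z(1+3/4z)y_n
  y_{n+1}/y_n = 1 + 1/9z + 8/9z(1+3/4z) = 1 + z + 2/3z²
  ⇒ R(z) = 1 + z + 2/3z².

Boundary: |R(x)|=1, x<0.
x=-0.46: |R|=0.6811
R=1: x+2/3x²=0 ⇒ x=−3/2=-1.5000; min R=1−1/(4·2/3)=0.6250>−1
Confirm numerically:
  x=-0.951: |R|=0.65193 <1
  x=-0.662: |R|=0.63016 <1
  x=-0.606: |R|=0.63882 <1
  x=-2.004: |R|=1.67334 >1
  x=-1.589: |R|=1.09428 >1
Interval (-1.5000, 0).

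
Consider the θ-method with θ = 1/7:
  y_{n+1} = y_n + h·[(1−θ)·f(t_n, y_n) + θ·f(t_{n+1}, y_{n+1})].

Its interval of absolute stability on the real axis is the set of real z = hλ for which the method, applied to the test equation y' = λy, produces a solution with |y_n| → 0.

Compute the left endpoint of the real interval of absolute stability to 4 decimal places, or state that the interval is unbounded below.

left endpoint -2.8000.

On y'=λy, z=hλ:
  y_{n+1} = y_n + z·[6/7·y_n + 1/7·y_{n+1}] ⇒ (1 − 1/7z)y_{n+1} = (1 + 6/7z)y_n
  so R(z) = (1 + 6/7z)/(1 − 1/7z).

Solve |R(x)|<1 on ℝ⁻.
x=-0.9: |R|=0.2025
R=−1: 1+6/7x = −1+1/7x ⇒ -5/7x=2 ⇒ x=2/(-5/7)=-2.8000
Confirm numerically:
  x=-2.720: |R|=0.95885 <1
  x=-2.151: |R|=0.64539 <1
  x=-1.870: |R|=0.47576 <1
  x=-3.035: |R|=1.11709 >1
  x=-2.853: |R|=1.02690 >1
So |R|<1 on (-2.8000, 0).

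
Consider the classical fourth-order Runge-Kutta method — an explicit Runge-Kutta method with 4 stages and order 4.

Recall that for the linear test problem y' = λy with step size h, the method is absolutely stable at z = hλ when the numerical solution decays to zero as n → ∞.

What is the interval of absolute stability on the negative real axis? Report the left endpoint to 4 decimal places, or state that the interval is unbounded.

On y'=λy, z=hλ:
  order 4, 4-stage ⇒ R(z)=1+z+z^2/2+z^3/6+z^4/24
  (e.g. R(-0.88)=0.41861, |R|=0.41861)

Find x<0 with |R(x)|<1.
x=-0.88: |R|=0.4186
|R(-2.41)|=0.5667 |R(-2.35)|=0.5190 |R(-1.15)|=0.3306
Bisect:
  x_lo=-3.4691 |R|=2.6246  x_hi=-0.1427 |R|=0.8670
  mid=-1.80589 |R|=0.28631 →hi
  mid=-2.63748 |R|=0.79908 →hi
  mid=-3.05328 |R|=1.48515 →lo
  mid=-2.84538 |R|=1.09444 →lo
  mid=-2.74143 |R|=0.93586 →hi
  mid=-2.79341 |R|=1.01230 →lo
  mid=-2.76742 |R|=0.97338 →hi
  mid=-2.78041 |R|=0.99267 →hi
  ...
  [-2.78549,-2.78529] ⇒ x*=-2.7853
Interval (-2.7853, 0).

z∈(-2.7853,0).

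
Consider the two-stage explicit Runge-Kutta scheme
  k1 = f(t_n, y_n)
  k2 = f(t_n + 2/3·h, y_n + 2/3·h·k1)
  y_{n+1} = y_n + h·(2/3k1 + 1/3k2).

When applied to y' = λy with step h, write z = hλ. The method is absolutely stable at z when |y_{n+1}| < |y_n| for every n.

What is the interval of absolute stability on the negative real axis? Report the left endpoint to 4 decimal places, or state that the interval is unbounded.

z∈(-4.5000,0).

Set f=λy, z=hλ:
  k1=λy_n ⇒ h·k1=z·y_n;  k2=λ(1+2/3z)y_n ⇒ h·k2=z(1+2/3z)y_n
  y_{n+1}/y_n = 1 + 2/3z + 1/3z(1+2/3z) = 1 + z + 2/9z²
  so R(z) = 1 + z + 2/9z².

Find x<0 with |R(x)|<1.
x=-1.19: |R|=0.1247
R=1: x+2/9x²=0 ⇒ x=−9/2=-4.5000; min R=1−1/(4·2/9)=-0.1250>−1
Confirm numerically:
  x=-4.188: |R|=0.70963 <1
  x=-3.515: |R|=0.23061 <1
  x=-3.432: |R|=0.18547 <1
  x=-2.280: |R|=0.12480 <1
  x=-5.058: |R|=1.62719 >1
  x=-5.009: |R|=1.56657 >1
  x=-4.675: |R|=1.18181 >1
Stable set (-4.5000, 0).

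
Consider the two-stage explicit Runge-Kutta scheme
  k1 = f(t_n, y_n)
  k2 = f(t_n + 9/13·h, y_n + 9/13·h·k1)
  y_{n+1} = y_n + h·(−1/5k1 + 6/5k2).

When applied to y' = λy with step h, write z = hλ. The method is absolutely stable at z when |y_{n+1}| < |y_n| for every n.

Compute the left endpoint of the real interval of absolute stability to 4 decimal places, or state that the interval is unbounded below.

left endpoint -1.2037.

Set f=λy, z=hλ:
  k1=λy_n ⇒ h·k1=z·y_n;  k2=λ(1+9/13z)y_n ⇒ h·k2=z(1+9/13z)y_n
  y_{n+1}/y_n = 1 − 1/5z + 6/5z(1+9/13z) = 1 + z + 54/65z²
  ⇒ R(z) = 1 + z + 54/65z².

Boundary: |R(x)|=1, x<0.
x=-0.39: |R|=0.7364
R=1: x+54/65x²=0 ⇒ x=−65/54=-1.2037; min R=1−1/(4·54/65)=0.6991>−1
Confirm numerically:
  x=-0.795: |R|=0.73007 <1
  x=-0.763: |R|=0.72065 <1
  x=-0.715: |R|=0.70971 <1
  x=-0.596: |R|=0.69910 <1
  x=-1.669: |R|=1.64516 >1
  x=-1.652: |R|=1.61526 >1
  x=-1.516: |R|=1.39332 >1
So |R|<1 on (-1.2037, 0).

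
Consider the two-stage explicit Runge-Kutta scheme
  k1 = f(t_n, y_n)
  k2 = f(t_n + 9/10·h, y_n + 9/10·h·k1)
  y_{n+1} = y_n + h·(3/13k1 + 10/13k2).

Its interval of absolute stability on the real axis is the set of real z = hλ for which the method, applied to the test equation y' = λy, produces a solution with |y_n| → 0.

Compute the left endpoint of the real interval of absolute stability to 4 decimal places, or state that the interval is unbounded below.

Set f=λy, z=hλ:
  k1=λy_n ⇒ h·k1=z·y_n;  k2=λ(1+9/10z)y_n ⇒ h·k2=z(1+9/10z)y_n
  y_{n+1}/y_n = 1 + 3/13z + 10/13z(1+9/10z) = 1 + z + 9/13z²
  Hence R(z) = 1 + z + 9/13z².

Find x<0 with |R(x)|<1.
x=-0.92: |R|=0.6660
R=1: x+9/13x²=0 ⇒ x=−13/9=-1.4444; min R=1−1/(4·9/13)=0.6389>−1
Confirm numerically:
  x=-0.811: |R|=0.64435 <1
  x=-0.753: |R|=0.63954 <1
  x=-0.673: |R|=0.64057 <1
  x=-0.597: |R|=0.64974 <1
  x=-1.775: |R|=1.40620 >1
  x=-1.760: |R|=1.38449 >1
So |R|<1 on (-1.4444, 0).

left endpoint -1.4444.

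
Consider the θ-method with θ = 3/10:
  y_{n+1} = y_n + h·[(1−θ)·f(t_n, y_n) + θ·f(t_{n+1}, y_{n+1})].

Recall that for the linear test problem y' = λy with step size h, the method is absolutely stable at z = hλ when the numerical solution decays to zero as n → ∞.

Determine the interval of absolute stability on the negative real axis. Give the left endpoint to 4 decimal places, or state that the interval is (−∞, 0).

z∈(-5.0000,0).

Set f=λy, z=hλ:
  y_{n+1} = y_n + z·[7/10·y_n + 3/10·y_{n+1}] ⇒ (1 − 3/10z)y_{n+1} = (1 + 7/10z)y_n
  R(z) = (1 + 7/10z)/(1 − 3/10z).

Need |R(x)|<1, x<0.
x=-1.44: |R|=0.0056
R=−1: 1+7/10x = −1+3/10x ⇒ -2/5x=2 ⇒ x=2/(-2/5)=-5.0000
Confirm numerically:
  x=-4.937: |R|=0.98984 <1
  x=-4.297: |R|=0.87716 <1
  x=-3.220: |R|=0.63784 <1
  x=-2.350: |R|=0.37830 <1
  x=-5.500: |R|=1.07547 >1
  x=-5.214: |R|=1.03338 >1
So |R|<1 on (-5.0000, 0).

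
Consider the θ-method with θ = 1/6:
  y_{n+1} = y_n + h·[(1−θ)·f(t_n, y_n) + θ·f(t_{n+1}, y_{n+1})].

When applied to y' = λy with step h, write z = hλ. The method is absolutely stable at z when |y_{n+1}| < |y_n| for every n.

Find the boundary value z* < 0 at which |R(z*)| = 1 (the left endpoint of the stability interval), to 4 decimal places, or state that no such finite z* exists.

z* = -3.0000.

On y'=λy, z=hλ:
  y_{n+1} = y_n + z·[5/6·y_n + 1/6·y_{n+1}] ⇒ (1 − 1/6z)y_{n+1} = (1 + 5/6z)y_n
  Hence R(z) = (1 + 5/6z)/(1 − 1/6z).

Boundary: |R(x)|=1, x<0.
x=-1.2: |R|=0.0000
R=−1: 1+5/6x = −1+1/6x ⇒ -2/3x=2 ⇒ x=2/(-2/3)=-3.0000
Confirm numerically:
  x=-1.947: |R|=0.46999 <1
  x=-1.496: |R|=0.19744 <1
  x=-1.323: |R|=0.08398 <1
  x=-3.580: |R|=1.24217 >1
  x=-3.253: |R|=1.10937 >1
Interval (-3.0000, 0).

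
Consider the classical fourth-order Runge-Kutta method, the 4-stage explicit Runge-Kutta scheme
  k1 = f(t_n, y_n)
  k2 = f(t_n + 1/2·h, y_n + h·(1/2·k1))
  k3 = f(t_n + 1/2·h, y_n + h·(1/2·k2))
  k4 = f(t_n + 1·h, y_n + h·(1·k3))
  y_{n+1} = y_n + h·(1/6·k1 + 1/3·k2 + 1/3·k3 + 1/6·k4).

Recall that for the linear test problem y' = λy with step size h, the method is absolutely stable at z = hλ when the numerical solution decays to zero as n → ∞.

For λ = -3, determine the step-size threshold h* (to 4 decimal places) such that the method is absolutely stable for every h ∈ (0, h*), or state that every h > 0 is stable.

(-2.7853,0); λ=-3 ⇒ h* = 0.9284.

With y'=λy (z=hλ):
  order 4, 4-stage ⇒ R(z)=1+z+z^2/2+z^3/6+z^4/24
  (e.g. R(-1.23)=0.31167, |R|=0.31167)

Find x<0 with |R(x)|<1.
x=-1.23: |R|=0.3117
|R(-3.16)|=1.7284 |R(-2.55)|=0.6995 |R(-2.35)|=0.5190
Bisect:
  x_lo=-3.2021 |R|=1.8332  x_hi=-0.1365 |R|=0.8724
  mid=-1.66934 |R|=0.27225 →hi
  mid=-2.43575 |R|=0.58881 →hi
  mid=-2.81895 |R|=1.05193 →lo
  mid=-2.62735 |R|=0.78683 →hi
  mid=-2.72315 |R|=0.91027 →hi
  mid=-2.77105 |R|=0.97873 →hi
  mid=-2.79500 |R|=1.01473 →lo
  mid=-2.78302 |R|=0.99658 →hi
  ...
  [-2.78545,-2.78527] ⇒ x*=-2.7853
Interval (-2.7853, 0).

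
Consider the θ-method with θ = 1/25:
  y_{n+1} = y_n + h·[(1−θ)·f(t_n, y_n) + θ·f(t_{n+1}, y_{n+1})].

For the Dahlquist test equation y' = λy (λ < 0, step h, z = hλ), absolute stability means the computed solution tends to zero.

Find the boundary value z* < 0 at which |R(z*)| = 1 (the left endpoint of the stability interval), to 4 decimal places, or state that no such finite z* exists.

z* = -2.1739.

With y'=λy (z=hλ):
  y_{n+1} = y_n + z·[24/25·y_n + 1/25·y_{n+1}] ⇒ (1 − 1/25z)y_{n+1} = (1 + 24/25z)y_n
  so R(z) = (1 + 24/25z)/(1 − 1/25z).

Boundary: |R(x)|=1, x<0.
x=-1.67: |R|=0.5654
R=−1: 1+24/25x = −1+1/25x ⇒ -23/25x=2 ⇒ x=2/(-23/25)=-2.1739
Confirm numerically:
  x=-1.972: |R|=0.82782 <1
  x=-1.933: |R|=0.79427 <1
  x=-1.913: |R|=0.77702 <1
  x=-1.632: |R|=0.53199 <1
  x=-2.691: |R|=1.42949 >1
  x=-2.203: |R|=1.02459 >1
Interval (-2.1739, 0).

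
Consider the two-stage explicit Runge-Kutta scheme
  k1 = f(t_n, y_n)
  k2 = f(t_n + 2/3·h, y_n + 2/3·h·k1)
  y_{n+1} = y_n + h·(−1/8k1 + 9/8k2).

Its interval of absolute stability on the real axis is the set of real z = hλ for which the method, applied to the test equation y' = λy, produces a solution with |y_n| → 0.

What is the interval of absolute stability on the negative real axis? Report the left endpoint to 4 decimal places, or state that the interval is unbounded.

(-1.3333, 0).

With y'=λy (z=hλ):
  k1=λy_n ⇒ h·k1=z·y_n;  k2=λ(1+2/3z)y_n ⇒ h·k2=z(1+2/3z)y_n
  y_{n+1}/y_n = 1 − 1/8z + 9/8z(1+2/3z) = 1 + z + 3/4z²
  R(z) = 1 + z + 3/4z².

Find x<0 with |R(x)|<1.
x=-0.89: |R|=0.7041
R=1: x+3/4x²=0 ⇒ x=−4/3=-1.3333; min R=1−1/(4·3/4)=0.6667>−1
Confirm numerically:
  x=-1.274: |R|=0.94331 <1
  x=-1.036: |R|=0.76897 <1
  x=-0.669: |R|=0.66667 <1
  x=-0.627: |R|=0.66785 <1
  x=-1.664: |R|=1.41267 >1
  x=-1.629: |R|=1.36123 >1
  x=-1.592: |R|=1.30885 >1
Interval (-1.3333, 0).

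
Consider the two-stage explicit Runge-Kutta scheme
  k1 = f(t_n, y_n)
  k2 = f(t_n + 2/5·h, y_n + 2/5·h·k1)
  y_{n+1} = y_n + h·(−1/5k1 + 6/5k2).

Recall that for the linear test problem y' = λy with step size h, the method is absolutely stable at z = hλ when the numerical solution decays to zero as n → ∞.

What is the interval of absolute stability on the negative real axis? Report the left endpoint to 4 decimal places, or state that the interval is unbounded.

z∈(-2.0833,0).

On y'=λy, z=hλ:
  k1=λy_n ⇒ h·k1=z·y_n;  k2=λ(1+2/5z)y_n ⇒ h·k2=z(1+2/5z)y_n
  y_{n+1}/y_n = 1 − 1/5z + 6/5z(1+2/5z) = 1 + z + 12/25z²
  Hence R(z) = 1 + z + 12/25z².

Boundary: |R(x)|=1, x<0.
x=-1.31: |R|=0.5137
R=1: x+12/25x²=0 ⇒ x=−25/12=-2.0833; min R=1−1/(4·12/25)=0.4792>−1
Confirm numerically:
  x=-1.945: |R|=0.87085 <1
  x=-1.850: |R|=0.79280 <1
  x=-1.072: |R|=0.47961 <1
  x=-0.944: |R|=0.48375 <1
  x=-2.572: |R|=1.60329 >1
  x=-2.269: |R|=1.20221 >1
Stable set (-2.0833, 0).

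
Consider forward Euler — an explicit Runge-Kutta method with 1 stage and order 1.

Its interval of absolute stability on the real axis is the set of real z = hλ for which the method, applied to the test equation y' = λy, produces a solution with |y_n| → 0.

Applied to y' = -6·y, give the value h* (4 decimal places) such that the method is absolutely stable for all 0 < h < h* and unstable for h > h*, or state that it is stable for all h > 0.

(-2.0000,0); λ=-6 ⇒ h* = 0.3333.

Set f=λy, z=hλ:
  order 1, 1-stage ⇒ R(z)=1+z
  (e.g. R(-1.65)=-0.65000, |R|=0.65000)

Solve |R(x)|<1 on ℝ⁻.
x=-1.65: |R|=0.6500
|R(-1.95)|=0.9500 |R(-1.93)|=0.9300 |R(-1.84)|=0.8400
Bisect:
  x_lo=-2.3329 |R|=1.3329  x_hi=-0.2721 |R|=0.7279
  mid=-1.30250 |R|=0.30250 →hi
  mid=-1.81769 |R|=0.81769 →hi
  mid=-2.07528 |R|=1.07528 →lo
  mid=-1.94648 |R|=0.94648 →hi
  mid=-2.01088 |R|=1.01088 →lo
  mid=-1.97868 |R|=0.97868 →hi
  mid=-1.99478 |R|=0.99478 →hi
  mid=-2.00283 |R|=1.00283 →lo
  mid=-1.99881 |R|=0.99881 →hi
  ...
  [-2.00006,-1.99994] ⇒ x*=-2.0000
Stable set (-2.0000, 0).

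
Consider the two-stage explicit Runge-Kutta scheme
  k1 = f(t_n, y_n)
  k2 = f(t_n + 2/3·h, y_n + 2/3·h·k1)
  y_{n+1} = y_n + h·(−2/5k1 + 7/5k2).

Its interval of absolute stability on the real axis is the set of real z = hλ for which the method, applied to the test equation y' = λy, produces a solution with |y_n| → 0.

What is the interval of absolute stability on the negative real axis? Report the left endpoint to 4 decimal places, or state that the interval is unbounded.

(-1.0714, 0).

Test eqn y'=λy, z=hλ:
  k1=λy_n ⇒ h·k1=z·y_n;  k2=λ(1+2/3z)y_n ⇒ h·k2=z(1+2/3z)y_n
  y_{n+1}/y_n = 1 − 2/5z + 7/5z(1+2/3z) = 1 + z + 14/15z²
  Hence R(z) = 1 + z + 14/15z².

Need |R(x)|<1, x<0.
x=-1.19: |R|=1.1317
R=1: x+14/15x²=0 ⇒ x=−15/14=-1.0714; min R=1−1/(4·14/15)=0.7321>−1
Confirm numerically:
  x=-0.615: |R|=0.73801 <1
  x=-0.580: |R|=0.73397 <1
  x=-0.454: |R|=0.73837 <1
  x=-1.580: |R|=1.74997 >1
  x=-1.455: |R|=1.52089 >1
Interval (-1.0714, 0).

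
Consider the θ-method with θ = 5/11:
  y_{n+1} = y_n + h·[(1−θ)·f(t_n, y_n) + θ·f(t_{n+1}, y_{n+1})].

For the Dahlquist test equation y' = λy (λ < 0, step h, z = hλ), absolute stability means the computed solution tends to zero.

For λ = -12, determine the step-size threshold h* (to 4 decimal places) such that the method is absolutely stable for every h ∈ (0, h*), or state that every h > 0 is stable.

(-22.0000,0); λ=-12 ⇒ h* = (22)/12 = 1.8333.

On y'=λy, z=hλ:
  y_{n+1} = y_n + z·[6/11·y_n + 5/11·y_{n+1}] ⇒ (1 − 5/11z)y_{n+1} = (1 + 6/11z)y_n
  ⇒ R(z) = (1 + 6/11z)/(1 − 5/11z).

Find x<0 with |R(x)|<1.
x=-1.51: |R|=0.1046
R=−1: 1+6/11x = −1+5/11x ⇒ -1/11x=2 ⇒ x=2/(-1/11)=-22.0000
Confirm numerically:
  x=-16.074: |R|=0.93514 <1
  x=-15.383: |R|=0.92473 <1
  x=-11.978: |R|=0.85863 <1
  x=-10.102: |R|=0.80657 <1
  x=-22.590: |R|=1.00476 >1
  x=-22.029: |R|=1.00024 >1
Stable set (-22.0000, 0).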